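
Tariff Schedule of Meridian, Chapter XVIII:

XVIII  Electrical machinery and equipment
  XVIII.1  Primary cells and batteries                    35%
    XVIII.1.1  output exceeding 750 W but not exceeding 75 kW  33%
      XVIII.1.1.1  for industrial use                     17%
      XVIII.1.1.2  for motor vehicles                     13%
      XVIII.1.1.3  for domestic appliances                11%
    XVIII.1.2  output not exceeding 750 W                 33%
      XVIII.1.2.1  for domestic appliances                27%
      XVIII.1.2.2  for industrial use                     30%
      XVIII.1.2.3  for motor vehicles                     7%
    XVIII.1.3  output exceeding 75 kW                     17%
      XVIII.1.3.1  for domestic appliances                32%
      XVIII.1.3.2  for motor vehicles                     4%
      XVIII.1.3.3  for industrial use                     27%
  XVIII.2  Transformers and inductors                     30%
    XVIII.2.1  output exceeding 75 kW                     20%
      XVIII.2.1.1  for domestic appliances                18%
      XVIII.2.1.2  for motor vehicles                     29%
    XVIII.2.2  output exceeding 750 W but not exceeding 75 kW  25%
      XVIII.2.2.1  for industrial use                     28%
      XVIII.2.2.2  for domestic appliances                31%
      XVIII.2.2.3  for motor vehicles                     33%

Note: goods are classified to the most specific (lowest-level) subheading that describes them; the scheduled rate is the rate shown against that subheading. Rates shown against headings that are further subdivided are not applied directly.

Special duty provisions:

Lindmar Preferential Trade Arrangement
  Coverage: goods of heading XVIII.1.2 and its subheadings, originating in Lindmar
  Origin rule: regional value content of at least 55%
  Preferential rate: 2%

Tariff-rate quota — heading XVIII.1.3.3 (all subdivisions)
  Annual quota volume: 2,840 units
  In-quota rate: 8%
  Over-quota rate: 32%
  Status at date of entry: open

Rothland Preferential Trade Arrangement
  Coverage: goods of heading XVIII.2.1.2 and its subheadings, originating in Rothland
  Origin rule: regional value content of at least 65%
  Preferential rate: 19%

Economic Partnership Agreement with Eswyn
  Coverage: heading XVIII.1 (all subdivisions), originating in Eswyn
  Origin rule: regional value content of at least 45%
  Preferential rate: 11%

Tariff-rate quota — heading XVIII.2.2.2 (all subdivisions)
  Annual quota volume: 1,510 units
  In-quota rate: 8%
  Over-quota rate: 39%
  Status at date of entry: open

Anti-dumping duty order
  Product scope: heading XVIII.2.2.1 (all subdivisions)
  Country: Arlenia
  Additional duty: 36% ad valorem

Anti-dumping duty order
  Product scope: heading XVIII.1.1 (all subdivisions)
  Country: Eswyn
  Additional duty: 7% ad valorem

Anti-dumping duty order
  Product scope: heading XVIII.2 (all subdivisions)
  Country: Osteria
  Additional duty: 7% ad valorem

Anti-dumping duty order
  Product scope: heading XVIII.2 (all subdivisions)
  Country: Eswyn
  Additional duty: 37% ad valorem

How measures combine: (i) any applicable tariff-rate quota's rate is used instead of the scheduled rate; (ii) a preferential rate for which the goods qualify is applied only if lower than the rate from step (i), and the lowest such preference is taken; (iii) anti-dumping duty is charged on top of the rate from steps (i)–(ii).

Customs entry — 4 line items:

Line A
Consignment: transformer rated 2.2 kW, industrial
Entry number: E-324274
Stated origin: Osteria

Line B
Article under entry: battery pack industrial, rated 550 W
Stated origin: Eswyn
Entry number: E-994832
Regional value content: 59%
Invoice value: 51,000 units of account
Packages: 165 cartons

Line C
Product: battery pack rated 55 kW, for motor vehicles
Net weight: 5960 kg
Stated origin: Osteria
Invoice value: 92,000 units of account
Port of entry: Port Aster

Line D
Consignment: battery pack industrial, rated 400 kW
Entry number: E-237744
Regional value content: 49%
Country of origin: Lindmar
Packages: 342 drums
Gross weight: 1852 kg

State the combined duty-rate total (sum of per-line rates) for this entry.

67%

Line A: transformer → XVIII.2; rated 2.2 kW → XVIII.2.2; industrial → XVIII.2.2.1. Scheduled 28%. anti-dumping (Osteria, XVIII.2): +7%; total 28% + 7% = 35%. → 35%.
Line B: battery pack → XVIII.1; rated 550 W → XVIII.1.2; industrial → XVIII.1.2.2. Scheduled 30%. Eswyn agreement on XVIII.1: RVC ≥ 45% → 11% available; preferential 11%. → 11%.
Line C: battery pack → XVIII.1; rated 55 kW → XVIII.1.1; for motor vehicles → XVIII.1.1.2. Scheduled 13%. No special measure applies. → 13%.
Line D: battery pack → XVIII.1; rated 400 kW → XVIII.1.3; industrial → XVIII.1.3.3. Scheduled 27%. quota on XVIII.1.3.3 open → in-quota 8%; Lindmar agreement on XVIII.1.2: XVIII.1.3.3 not covered. → 8%.
Sum: 35% + 11% + 13% + 8% = 67%.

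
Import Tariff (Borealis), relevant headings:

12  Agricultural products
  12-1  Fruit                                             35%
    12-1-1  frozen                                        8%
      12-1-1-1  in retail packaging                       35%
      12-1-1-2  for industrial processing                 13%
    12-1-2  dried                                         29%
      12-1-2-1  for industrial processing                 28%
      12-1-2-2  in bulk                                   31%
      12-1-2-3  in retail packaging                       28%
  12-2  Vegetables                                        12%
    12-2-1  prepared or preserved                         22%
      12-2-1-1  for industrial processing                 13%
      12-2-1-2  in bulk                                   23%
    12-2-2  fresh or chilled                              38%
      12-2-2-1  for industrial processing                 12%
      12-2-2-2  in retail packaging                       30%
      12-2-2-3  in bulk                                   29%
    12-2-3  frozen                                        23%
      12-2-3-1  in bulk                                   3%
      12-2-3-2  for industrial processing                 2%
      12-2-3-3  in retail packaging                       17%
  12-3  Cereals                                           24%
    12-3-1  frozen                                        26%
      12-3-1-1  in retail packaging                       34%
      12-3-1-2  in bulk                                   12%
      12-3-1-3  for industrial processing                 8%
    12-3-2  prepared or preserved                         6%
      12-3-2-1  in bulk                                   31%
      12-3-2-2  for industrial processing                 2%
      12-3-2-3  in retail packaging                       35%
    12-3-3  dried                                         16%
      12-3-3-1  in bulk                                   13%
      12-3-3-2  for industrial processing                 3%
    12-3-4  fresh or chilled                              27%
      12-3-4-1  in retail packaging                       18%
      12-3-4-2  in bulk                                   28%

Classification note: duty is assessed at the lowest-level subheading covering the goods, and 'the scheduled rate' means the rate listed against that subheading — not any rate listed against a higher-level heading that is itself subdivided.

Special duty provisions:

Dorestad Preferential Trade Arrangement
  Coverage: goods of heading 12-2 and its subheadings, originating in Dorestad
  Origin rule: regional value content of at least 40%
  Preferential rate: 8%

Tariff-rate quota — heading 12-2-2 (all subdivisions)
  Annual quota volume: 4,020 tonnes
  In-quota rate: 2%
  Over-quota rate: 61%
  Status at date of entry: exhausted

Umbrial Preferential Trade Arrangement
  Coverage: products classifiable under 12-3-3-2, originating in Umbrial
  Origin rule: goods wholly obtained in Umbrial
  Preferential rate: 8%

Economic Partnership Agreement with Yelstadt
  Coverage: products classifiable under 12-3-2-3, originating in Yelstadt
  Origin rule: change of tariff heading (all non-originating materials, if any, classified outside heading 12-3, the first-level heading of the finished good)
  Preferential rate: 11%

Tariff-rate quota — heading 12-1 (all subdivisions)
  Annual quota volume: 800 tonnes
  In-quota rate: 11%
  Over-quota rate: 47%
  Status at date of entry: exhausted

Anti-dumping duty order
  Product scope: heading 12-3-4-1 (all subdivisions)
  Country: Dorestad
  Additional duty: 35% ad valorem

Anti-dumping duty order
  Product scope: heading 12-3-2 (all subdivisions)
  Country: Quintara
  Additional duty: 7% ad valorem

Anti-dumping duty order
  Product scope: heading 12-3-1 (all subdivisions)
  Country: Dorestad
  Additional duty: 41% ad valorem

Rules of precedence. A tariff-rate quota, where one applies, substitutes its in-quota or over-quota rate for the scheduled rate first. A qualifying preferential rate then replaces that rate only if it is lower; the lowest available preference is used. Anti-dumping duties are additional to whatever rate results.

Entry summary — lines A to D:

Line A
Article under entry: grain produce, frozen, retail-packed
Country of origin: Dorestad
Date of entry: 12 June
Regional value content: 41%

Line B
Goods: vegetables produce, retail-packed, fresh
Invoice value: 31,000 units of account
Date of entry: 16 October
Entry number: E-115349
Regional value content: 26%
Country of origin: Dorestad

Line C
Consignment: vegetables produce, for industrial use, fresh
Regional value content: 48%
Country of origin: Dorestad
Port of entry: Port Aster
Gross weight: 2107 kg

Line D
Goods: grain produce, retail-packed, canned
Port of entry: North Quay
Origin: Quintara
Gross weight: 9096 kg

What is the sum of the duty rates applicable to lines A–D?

186%

Line A: grain → 12-3; frozen → 12-3-1; retail-packed → 12-3-1-1. Scheduled 34%. Dorestad agreement on 12-2: 12-3-1-1 not covered; anti-dumping (Dorestad, 12-3-1): +41%; total 34% + 41% = 75%. → 75%.
Line B: vegetables → 12-2; fresh → 12-2-2; retail-packed → 12-2-2-2. Scheduled 30%. quota on 12-2-2 exhausted → over-quota 61%; Dorestad agreement on 12-2: RVC < 40%. → 61%.
Line C: vegetables → 12-2; fresh → 12-2-2; for industrial use → 12-2-2-1. Scheduled 12%. quota on 12-2-2 exhausted → over-quota 61%; Dorestad agreement on 12-2: RVC ≥ 40% → 8% available; preferential 8%. → 8%.
Line D: grain → 12-3; canned → 12-3-2; retail-packed → 12-3-2-3. Scheduled 35%. anti-dumping (Quintara, 12-3-2): +7%; total 35% + 7% = 42%. → 42%.
Sum: 75% + 61% + 8% + 42% = 186%.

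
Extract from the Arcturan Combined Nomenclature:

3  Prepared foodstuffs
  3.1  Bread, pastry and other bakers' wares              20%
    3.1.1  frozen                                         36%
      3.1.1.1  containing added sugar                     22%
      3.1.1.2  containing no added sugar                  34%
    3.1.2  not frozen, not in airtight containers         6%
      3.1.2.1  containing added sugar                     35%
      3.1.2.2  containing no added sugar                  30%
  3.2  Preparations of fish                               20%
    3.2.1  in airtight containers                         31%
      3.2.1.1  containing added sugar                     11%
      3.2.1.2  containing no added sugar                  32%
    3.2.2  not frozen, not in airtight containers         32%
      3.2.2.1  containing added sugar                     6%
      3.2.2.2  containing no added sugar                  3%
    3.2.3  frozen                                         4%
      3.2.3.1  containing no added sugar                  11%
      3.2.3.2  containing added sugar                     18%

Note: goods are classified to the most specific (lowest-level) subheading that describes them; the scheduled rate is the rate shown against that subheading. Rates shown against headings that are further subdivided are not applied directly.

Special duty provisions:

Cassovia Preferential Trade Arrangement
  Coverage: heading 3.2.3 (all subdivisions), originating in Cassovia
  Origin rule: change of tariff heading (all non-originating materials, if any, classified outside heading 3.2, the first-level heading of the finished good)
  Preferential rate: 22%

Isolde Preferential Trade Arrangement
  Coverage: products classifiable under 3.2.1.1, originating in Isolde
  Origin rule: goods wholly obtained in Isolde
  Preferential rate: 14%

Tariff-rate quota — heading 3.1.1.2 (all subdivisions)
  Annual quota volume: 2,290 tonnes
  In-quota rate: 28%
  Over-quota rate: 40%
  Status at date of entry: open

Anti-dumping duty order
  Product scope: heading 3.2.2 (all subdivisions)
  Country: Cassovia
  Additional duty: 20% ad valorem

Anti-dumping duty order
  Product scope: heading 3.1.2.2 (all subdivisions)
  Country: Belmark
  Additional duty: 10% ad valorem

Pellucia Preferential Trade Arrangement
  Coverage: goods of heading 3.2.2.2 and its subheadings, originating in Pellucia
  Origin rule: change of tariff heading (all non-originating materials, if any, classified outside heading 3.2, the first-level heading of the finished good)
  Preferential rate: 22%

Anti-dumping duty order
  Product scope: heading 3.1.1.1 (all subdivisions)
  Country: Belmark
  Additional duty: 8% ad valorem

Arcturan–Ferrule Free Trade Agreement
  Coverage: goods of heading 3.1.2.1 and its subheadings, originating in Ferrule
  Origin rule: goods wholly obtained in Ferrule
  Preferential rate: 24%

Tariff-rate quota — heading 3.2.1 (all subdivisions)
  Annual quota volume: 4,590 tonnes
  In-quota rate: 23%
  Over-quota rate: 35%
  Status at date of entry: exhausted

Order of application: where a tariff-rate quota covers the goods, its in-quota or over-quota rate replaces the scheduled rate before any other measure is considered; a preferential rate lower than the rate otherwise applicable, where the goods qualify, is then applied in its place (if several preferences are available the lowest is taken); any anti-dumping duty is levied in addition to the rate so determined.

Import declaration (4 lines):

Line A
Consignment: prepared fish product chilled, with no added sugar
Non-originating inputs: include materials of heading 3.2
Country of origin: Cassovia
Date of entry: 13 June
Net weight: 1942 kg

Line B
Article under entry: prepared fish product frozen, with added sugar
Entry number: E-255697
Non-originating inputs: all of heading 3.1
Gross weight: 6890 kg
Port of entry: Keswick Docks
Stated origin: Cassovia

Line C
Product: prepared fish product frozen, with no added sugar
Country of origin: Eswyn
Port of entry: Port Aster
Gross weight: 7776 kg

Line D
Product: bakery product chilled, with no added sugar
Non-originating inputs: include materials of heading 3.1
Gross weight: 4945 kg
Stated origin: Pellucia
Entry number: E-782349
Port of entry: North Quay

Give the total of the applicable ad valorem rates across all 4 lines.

Line A: prepared fish product → 3.2; chilled → 3.2.2; with no added sugar → 3.2.2.2. Scheduled 3%. Cassovia agreement on 3.2.3: 3.2.2.2 not covered; anti-dumping (Cassovia, 3.2.2): +20%; total 3% + 20% = 23%. → 23%.
Line B: prepared fish product → 3.2; frozen → 3.2.3; with added sugar → 3.2.3.2. Scheduled 18%. Cassovia agreement on 3.2.3: CTH met → 22% available; preference 22% not lower than 18% → no reduction. → 18%.
Line C: prepared fish product → 3.2; frozen → 3.2.3; with no added sugar → 3.2.3.1. Scheduled 11%. No special measure applies. → 11%.
Line D: bakery product → 3.1; chilled → 3.1.2; with no added sugar → 3.1.2.2. Scheduled 30%. Pellucia agreement on 3.2.2.2: 3.1.2.2 not covered. → 30%.
Sum: 23% + 18% + 11% + 30% = 82%.

82%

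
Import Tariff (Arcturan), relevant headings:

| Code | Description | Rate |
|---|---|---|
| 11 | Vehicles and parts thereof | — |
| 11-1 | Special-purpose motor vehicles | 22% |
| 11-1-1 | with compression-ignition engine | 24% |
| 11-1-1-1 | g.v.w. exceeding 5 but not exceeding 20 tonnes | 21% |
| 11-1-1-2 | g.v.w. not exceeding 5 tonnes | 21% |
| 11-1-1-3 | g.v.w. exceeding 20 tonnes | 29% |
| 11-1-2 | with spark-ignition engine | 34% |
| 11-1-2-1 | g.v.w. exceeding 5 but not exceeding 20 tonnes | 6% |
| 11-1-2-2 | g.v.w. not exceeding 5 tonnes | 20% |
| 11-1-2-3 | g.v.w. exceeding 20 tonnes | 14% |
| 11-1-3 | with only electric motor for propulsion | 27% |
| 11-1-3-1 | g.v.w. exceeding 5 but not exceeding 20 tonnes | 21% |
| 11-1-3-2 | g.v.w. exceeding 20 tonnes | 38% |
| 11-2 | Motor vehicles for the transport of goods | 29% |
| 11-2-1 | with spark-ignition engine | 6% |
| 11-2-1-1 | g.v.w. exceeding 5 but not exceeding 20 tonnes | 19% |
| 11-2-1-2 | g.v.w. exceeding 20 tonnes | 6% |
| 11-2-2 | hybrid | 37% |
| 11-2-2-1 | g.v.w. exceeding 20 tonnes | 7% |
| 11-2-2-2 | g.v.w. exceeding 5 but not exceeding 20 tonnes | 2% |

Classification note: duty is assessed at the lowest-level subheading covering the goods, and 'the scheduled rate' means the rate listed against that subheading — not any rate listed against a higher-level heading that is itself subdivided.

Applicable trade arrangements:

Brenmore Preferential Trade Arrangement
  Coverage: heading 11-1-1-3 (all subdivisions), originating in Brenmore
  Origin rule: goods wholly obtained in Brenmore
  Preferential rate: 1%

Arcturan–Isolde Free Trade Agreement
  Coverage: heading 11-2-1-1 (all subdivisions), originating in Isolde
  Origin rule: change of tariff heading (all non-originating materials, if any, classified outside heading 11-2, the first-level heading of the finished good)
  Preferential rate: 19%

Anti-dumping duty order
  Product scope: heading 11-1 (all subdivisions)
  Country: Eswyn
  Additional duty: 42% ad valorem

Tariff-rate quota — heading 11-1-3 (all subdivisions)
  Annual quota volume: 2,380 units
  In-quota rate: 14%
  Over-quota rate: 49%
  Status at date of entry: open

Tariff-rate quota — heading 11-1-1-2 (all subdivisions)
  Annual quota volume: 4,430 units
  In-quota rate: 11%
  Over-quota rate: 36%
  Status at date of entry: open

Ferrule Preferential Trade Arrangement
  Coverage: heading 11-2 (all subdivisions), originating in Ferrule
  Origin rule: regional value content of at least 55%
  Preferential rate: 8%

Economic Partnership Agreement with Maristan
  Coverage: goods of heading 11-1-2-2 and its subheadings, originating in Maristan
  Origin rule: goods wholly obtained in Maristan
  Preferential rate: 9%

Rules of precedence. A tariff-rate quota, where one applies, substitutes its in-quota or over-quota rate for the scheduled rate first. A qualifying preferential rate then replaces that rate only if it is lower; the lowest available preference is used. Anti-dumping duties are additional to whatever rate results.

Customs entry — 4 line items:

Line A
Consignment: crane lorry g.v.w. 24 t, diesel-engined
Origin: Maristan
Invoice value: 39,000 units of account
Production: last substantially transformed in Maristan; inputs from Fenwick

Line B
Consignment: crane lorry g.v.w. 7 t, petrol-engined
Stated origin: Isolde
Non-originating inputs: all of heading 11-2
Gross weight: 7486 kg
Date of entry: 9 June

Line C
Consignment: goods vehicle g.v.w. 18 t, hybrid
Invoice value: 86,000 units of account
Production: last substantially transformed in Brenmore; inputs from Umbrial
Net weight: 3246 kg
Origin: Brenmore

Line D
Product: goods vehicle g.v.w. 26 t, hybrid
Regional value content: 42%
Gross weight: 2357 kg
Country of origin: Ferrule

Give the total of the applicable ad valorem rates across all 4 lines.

44%

Line A: crane lorry → 11-1; diesel-engined → 11-1-1; g.v.w. 24 t → 11-1-1-3. Scheduled 29%. Maristan agreement on 11-1-2-2: 11-1-1-3 not covered. → 29%.
Line B: crane lorry → 11-1; petrol-engined → 11-1-2; g.v.w. 7 t → 11-1-2-1. Scheduled 6%. Isolde agreement on 11-2-1-1: 11-1-2-1 not covered. → 6%.
Line C: goods vehicle → 11-2; hybrid → 11-2-2; g.v.w. 18 t → 11-2-2-2. Scheduled 2%. Brenmore agreement on 11-1-1-3: 11-2-2-2 not covered. → 2%.
Line D: goods vehicle → 11-2; hybrid → 11-2-2; g.v.w. 26 t → 11-2-2-1. Scheduled 7%. Ferrule agreement on 11-2: RVC < 55%. → 7%.
Sum: 29% + 6% + 2% + 7% = 44%.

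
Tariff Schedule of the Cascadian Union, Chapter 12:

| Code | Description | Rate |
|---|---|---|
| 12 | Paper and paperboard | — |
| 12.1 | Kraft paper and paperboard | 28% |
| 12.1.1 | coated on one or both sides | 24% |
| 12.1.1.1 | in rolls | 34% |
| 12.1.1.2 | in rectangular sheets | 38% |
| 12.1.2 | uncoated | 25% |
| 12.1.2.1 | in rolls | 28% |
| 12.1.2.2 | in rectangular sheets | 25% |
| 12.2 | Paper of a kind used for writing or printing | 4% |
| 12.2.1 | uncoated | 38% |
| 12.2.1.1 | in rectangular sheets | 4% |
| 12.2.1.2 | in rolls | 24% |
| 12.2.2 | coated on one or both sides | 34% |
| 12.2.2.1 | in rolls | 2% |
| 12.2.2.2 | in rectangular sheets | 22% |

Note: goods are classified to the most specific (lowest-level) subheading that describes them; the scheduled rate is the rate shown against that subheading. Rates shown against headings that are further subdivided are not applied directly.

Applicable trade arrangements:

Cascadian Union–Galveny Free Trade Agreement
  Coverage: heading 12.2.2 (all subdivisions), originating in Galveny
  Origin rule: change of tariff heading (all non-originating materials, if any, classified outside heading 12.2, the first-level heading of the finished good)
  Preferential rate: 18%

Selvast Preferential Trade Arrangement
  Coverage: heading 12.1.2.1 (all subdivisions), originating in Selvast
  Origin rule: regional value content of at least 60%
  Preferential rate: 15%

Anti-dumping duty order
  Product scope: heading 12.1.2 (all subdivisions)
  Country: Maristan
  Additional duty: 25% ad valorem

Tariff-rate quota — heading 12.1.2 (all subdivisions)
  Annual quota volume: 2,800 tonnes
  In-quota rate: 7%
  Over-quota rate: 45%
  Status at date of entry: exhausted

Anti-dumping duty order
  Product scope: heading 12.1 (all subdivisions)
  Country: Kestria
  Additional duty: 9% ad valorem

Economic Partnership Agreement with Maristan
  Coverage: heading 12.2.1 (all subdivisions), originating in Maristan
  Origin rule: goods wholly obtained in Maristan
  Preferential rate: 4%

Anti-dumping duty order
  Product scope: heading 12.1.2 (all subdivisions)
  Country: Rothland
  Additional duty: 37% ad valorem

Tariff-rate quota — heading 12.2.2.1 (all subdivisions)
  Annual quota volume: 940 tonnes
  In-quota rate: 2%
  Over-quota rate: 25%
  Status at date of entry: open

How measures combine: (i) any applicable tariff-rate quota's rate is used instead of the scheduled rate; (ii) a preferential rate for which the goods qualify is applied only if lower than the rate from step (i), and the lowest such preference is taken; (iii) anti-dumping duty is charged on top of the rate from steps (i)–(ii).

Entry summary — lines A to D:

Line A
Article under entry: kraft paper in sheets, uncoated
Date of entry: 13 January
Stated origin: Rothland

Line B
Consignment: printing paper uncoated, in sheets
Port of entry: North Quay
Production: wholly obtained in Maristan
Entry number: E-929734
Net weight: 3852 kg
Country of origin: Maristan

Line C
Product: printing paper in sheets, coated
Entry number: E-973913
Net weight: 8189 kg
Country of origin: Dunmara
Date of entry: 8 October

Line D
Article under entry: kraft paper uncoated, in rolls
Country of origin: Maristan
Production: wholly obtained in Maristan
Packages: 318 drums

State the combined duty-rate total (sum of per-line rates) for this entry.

Line A: kraft paper → 12.1; uncoated → 12.1.2; in sheets → 12.1.2.2. Scheduled 25%. quota on 12.1.2 exhausted → over-quota 45%; anti-dumping (Rothland, 12.1.2): +37%; total 45% + 37% = 82%. → 82%.
Line B: printing paper → 12.2; uncoated → 12.2.1; in sheets → 12.2.1.1. Scheduled 4%. Maristan agreement on 12.2.1: wholly obtained → 4% available; preference 4% not lower than 4% → no reduction. → 4%.
Line C: printing paper → 12.2; coated → 12.2.2; in sheets → 12.2.2.2. Scheduled 22%. No special measure applies. → 22%.
Line D: kraft paper → 12.1; uncoated → 12.1.2; in rolls → 12.1.2.1. Scheduled 28%. quota on 12.1.2 exhausted → over-quota 45%; Maristan agreement on 12.2.1: 12.1.2.1 not covered; anti-dumping (Maristan, 12.1.2): +25%; total 45% + 25% = 70%. → 70%.
Sum: 82% + 4% + 22% + 70% = 178%.

178%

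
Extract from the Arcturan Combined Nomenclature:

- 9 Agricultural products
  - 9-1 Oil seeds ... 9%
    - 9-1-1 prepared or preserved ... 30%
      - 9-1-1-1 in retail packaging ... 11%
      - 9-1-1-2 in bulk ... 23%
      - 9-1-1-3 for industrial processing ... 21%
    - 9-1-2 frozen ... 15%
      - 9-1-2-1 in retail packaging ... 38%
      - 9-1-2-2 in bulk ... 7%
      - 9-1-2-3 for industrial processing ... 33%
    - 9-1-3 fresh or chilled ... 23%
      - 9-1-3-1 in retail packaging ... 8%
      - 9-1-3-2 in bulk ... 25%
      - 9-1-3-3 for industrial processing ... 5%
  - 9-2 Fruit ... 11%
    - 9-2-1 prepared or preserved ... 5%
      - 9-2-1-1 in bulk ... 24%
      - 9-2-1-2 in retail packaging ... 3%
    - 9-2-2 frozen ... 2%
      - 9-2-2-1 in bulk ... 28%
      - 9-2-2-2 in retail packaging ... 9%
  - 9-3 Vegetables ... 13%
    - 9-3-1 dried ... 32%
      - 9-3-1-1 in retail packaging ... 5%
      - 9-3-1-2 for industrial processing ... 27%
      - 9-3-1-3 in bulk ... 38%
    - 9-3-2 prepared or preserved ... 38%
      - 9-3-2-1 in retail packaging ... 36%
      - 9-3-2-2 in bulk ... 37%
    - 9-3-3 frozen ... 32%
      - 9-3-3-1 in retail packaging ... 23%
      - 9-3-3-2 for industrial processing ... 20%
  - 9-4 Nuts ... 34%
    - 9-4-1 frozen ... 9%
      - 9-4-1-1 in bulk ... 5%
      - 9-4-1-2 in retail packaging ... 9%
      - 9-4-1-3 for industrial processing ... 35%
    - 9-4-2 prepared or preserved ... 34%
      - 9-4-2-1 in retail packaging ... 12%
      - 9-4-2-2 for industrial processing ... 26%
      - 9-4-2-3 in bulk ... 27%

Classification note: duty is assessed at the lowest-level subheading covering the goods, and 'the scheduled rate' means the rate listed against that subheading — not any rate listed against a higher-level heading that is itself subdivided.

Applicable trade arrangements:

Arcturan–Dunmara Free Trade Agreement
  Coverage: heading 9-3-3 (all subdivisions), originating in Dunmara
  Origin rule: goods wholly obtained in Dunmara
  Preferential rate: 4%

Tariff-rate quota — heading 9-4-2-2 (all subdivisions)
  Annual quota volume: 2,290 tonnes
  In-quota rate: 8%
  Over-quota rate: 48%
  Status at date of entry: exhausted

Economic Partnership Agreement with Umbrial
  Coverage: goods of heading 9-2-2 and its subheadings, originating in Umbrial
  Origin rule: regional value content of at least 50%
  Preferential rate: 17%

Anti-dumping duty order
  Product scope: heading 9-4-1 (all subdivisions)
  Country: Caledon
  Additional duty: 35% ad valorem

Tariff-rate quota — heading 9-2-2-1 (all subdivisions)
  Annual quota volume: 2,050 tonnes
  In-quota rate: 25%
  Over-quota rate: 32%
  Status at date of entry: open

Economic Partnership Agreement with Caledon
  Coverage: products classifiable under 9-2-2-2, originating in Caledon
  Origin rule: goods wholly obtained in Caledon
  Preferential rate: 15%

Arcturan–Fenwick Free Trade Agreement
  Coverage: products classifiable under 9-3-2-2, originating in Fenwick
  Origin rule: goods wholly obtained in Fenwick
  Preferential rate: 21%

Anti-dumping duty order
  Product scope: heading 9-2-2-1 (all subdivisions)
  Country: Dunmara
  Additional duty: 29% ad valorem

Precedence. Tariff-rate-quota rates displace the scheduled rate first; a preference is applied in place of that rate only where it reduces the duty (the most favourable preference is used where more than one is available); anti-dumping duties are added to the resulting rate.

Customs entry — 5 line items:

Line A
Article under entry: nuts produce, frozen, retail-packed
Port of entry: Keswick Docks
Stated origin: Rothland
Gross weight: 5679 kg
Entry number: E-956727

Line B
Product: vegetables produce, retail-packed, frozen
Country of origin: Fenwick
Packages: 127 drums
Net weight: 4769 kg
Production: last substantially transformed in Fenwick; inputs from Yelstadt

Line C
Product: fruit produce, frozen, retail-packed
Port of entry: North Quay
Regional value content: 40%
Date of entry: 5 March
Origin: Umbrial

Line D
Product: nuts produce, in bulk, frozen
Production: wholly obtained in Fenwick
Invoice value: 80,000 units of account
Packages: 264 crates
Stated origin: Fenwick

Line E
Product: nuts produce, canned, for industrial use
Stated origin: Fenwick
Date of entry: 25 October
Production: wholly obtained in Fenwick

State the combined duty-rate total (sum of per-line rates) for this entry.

Line A: nuts → 9-4; frozen → 9-4-1; retail-packed → 9-4-1-2. Scheduled 9%. No special measure applies. → 9%.
Line B: vegetables → 9-3; frozen → 9-3-3; retail-packed → 9-3-3-1. Scheduled 23%. Fenwick agreement on 9-3-2-2: 9-3-3-1 not covered. → 23%.
Line C: fruit → 9-2; frozen → 9-2-2; retail-packed → 9-2-2-2. Scheduled 9%. Umbrial agreement on 9-2-2: RVC < 50%. → 9%.
Line D: nuts → 9-4; frozen → 9-4-1; in bulk → 9-4-1-1. Scheduled 5%. Fenwick agreement on 9-3-2-2: 9-4-1-1 not covered. → 5%.
Line E: nuts → 9-4; canned → 9-4-2; for industrial use → 9-4-2-2. Scheduled 26%. quota on 9-4-2-2 exhausted → over-quota 48%; Fenwick agreement on 9-3-2-2: 9-4-2-2 not covered. → 48%.
Sum: 9% + 23% + 9% + 5% + 48% = 94%.

94%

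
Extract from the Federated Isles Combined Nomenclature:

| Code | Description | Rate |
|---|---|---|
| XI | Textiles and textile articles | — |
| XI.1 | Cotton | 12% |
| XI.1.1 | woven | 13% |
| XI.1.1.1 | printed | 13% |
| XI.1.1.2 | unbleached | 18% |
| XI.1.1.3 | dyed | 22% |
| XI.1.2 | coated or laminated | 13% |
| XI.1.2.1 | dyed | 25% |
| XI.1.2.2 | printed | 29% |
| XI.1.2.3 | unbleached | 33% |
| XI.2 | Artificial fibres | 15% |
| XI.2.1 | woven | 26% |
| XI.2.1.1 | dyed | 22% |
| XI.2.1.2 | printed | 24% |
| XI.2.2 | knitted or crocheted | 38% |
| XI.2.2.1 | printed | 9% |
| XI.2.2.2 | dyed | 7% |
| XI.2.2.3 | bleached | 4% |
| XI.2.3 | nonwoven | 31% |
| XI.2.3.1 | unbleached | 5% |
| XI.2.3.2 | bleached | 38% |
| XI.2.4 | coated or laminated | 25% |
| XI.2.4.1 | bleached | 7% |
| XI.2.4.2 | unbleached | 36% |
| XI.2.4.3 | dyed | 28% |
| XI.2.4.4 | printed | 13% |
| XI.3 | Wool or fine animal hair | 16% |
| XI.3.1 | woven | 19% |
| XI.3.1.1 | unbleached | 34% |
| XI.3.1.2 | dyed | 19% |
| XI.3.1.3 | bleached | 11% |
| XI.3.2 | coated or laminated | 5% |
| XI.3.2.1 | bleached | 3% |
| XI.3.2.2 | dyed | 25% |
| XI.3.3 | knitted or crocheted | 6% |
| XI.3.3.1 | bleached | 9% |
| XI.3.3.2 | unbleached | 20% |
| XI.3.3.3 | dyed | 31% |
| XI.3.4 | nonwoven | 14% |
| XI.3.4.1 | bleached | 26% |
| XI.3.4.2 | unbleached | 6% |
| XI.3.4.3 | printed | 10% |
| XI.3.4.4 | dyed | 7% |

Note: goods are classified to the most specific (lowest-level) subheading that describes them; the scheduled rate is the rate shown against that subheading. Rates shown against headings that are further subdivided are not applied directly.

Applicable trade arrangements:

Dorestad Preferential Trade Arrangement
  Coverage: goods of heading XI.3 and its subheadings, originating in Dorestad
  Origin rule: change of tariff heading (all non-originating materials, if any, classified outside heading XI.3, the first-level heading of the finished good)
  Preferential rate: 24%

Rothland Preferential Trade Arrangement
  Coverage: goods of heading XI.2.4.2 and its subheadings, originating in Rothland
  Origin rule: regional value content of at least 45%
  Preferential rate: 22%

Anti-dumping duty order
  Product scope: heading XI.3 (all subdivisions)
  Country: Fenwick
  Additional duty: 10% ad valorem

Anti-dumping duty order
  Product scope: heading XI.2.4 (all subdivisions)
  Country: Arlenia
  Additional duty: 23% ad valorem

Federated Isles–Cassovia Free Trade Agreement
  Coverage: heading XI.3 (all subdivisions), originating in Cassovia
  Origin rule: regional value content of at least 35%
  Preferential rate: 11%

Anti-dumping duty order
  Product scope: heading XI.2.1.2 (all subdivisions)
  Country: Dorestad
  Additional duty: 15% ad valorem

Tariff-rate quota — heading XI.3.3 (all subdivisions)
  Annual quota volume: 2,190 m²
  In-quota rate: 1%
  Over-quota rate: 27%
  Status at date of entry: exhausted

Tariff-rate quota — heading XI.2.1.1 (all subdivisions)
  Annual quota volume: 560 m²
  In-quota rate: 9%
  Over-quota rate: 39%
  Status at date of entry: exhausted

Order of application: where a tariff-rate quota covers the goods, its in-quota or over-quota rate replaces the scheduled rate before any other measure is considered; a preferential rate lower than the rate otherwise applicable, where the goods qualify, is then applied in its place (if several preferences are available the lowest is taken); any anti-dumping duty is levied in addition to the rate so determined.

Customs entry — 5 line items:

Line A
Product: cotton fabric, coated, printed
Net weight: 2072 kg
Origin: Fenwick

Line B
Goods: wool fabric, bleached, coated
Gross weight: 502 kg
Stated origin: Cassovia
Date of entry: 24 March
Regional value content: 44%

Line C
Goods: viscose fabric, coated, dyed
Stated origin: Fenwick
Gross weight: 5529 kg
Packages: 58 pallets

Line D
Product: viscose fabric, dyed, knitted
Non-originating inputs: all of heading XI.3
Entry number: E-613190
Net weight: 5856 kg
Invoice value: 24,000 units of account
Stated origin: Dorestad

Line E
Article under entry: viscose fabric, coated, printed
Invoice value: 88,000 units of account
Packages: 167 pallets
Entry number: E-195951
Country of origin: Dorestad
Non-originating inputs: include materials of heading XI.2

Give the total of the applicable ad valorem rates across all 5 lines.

Line A: cotton → XI.1; coated → XI.1.2; printed → XI.1.2.2. Scheduled 29%. No special measure applies. → 29%.
Line B: wool → XI.3; coated → XI.3.2; bleached → XI.3.2.1. Scheduled 3%. Cassovia agreement on XI.3: RVC ≥ 35% → 11% available; preference 11% not lower than 3% → no reduction. → 3%.
Line C: viscose → XI.2; coated → XI.2.4; dyed → XI.2.4.3. Scheduled 28%. No special measure applies. → 28%.
Line D: viscose → XI.2; knitted → XI.2.2; dyed → XI.2.2.2. Scheduled 7%. Dorestad agreement on XI.3: XI.2.2.2 not covered. → 7%.
Line E: viscose → XI.2; coated → XI.2.4; printed → XI.2.4.4. Scheduled 13%. Dorestad agreement on XI.3: XI.2.4.4 not covered. → 13%.
Sum: 29% + 3% + 28% + 7% + 13% = 80%.

80%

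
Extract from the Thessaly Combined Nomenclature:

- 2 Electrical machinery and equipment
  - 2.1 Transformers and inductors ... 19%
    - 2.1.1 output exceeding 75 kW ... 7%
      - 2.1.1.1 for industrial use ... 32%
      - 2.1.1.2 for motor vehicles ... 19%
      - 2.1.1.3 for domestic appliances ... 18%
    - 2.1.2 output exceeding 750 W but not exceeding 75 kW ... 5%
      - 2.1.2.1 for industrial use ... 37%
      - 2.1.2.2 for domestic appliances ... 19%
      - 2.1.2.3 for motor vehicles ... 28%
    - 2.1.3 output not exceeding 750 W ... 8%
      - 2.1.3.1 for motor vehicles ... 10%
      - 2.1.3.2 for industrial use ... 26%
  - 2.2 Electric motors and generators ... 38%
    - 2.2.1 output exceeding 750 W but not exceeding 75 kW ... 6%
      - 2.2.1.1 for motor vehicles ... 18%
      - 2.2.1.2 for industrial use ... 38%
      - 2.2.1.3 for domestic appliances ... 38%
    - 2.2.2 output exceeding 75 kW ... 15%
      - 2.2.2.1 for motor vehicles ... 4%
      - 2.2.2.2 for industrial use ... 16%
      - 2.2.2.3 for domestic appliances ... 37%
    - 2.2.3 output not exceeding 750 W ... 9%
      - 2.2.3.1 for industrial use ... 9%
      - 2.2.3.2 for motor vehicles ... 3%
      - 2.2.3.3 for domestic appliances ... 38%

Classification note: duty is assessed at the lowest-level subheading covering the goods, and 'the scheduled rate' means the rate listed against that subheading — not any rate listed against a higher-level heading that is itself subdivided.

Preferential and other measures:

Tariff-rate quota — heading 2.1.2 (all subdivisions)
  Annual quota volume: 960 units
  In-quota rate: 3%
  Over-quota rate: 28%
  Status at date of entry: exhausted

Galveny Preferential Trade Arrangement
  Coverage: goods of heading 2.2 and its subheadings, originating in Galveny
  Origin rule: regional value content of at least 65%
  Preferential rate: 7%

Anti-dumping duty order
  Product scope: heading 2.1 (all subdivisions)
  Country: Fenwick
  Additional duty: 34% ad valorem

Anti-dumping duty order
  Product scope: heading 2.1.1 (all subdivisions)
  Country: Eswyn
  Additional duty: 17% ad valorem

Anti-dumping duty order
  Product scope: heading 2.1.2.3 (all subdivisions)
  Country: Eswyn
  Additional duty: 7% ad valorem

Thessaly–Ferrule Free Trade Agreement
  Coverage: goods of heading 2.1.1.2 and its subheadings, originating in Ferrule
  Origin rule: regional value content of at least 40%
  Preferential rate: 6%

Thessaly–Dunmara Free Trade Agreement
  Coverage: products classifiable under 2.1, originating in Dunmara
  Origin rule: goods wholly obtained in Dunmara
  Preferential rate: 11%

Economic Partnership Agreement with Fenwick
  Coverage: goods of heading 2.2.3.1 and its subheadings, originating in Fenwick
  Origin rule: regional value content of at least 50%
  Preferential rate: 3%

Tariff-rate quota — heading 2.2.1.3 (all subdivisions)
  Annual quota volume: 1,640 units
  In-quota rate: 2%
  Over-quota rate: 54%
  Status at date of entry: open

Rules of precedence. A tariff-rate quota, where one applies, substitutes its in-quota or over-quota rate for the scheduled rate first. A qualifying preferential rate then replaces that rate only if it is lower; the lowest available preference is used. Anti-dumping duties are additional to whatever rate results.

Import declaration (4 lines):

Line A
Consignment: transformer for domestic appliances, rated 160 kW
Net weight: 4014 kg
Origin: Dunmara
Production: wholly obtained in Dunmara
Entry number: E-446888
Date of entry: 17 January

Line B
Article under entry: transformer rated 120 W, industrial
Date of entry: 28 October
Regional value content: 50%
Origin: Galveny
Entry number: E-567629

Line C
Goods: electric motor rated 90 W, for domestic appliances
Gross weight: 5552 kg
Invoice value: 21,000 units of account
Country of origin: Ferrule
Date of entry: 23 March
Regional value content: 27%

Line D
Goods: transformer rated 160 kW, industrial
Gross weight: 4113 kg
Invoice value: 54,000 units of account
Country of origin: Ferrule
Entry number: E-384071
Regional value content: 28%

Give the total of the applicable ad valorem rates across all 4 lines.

Line A: transformer → 2.1; rated 160 kW → 2.1.1; for domestic appliances → 2.1.1.3. Scheduled 18%. Dunmara agreement on 2.1: wholly obtained → 11% available; preferential 11%. → 11%.
Line B: transformer → 2.1; rated 120 W → 2.1.3; industrial → 2.1.3.2. Scheduled 26%. Galveny agreement on 2.2: 2.1.3.2 not covered. → 26%.
Line C: electric motor → 2.2; rated 90 W → 2.2.3; for domestic appliances → 2.2.3.3. Scheduled 38%. Ferrule agreement on 2.1.1.2: 2.2.3.3 not covered. → 38%.
Line D: transformer → 2.1; rated 160 kW → 2.1.1; industrial → 2.1.1.1. Scheduled 32%. Ferrule agreement on 2.1.1.2: 2.1.1.1 not covered. → 32%.
Sum: 11% + 26% + 38% + 32% = 107%.

107%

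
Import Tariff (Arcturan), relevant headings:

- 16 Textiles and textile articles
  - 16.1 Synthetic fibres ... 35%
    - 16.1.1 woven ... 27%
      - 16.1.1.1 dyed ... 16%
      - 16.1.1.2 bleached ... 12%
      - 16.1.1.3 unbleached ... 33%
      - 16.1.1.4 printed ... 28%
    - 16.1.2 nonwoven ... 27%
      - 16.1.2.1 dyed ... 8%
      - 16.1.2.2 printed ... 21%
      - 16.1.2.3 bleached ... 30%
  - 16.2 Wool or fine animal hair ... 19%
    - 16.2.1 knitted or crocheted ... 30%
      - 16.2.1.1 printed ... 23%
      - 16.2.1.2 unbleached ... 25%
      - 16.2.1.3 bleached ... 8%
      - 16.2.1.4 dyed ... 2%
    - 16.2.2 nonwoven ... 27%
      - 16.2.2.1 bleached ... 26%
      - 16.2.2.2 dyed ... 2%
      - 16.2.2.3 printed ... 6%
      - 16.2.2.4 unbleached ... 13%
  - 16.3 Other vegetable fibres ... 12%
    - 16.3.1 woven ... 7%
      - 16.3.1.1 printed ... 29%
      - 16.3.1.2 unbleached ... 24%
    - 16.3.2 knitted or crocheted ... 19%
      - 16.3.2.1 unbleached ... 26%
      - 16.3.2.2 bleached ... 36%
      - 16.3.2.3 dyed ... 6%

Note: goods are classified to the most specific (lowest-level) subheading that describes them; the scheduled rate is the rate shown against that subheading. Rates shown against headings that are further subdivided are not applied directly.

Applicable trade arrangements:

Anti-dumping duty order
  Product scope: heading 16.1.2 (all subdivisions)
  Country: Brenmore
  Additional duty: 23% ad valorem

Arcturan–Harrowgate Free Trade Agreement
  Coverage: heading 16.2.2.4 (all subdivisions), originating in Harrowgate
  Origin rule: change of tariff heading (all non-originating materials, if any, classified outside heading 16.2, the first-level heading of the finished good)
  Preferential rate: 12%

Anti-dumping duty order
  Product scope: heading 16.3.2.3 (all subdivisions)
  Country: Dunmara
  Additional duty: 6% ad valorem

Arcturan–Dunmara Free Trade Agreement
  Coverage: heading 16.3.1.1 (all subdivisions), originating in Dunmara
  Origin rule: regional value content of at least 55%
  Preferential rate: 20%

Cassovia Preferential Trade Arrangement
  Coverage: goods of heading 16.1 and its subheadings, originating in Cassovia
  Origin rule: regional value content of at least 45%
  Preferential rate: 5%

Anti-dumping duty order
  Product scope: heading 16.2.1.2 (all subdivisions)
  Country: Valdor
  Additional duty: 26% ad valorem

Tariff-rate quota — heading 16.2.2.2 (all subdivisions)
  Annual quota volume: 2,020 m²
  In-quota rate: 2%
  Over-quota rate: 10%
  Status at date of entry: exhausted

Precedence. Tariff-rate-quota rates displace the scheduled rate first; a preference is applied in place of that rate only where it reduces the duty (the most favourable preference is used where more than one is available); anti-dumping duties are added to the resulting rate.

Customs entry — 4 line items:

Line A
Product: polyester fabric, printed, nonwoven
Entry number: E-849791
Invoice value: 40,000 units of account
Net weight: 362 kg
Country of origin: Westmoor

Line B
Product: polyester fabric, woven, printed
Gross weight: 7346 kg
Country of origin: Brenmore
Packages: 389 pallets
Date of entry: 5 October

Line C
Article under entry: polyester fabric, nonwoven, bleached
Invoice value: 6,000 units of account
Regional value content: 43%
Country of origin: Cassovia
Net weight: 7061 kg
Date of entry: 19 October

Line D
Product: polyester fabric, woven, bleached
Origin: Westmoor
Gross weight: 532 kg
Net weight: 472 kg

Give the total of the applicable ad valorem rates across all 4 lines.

91%

Line A: polyester → 16.1; nonwoven → 16.1.2; printed → 16.1.2.2. Scheduled 21%. No special measure applies. → 21%.
Line B: polyester → 16.1; woven → 16.1.1; printed → 16.1.1.4. Scheduled 28%. No special measure applies. → 28%.
Line C: polyester → 16.1; nonwoven → 16.1.2; bleached → 16.1.2.3. Scheduled 30%. Cassovia agreement on 16.1: RVC < 45%. → 30%.
Line D: polyester → 16.1; woven → 16.1.1; bleached → 16.1.1.2. Scheduled 12%. No special measure applies. → 12%.
Sum: 21% + 28% + 30% + 12% = 91%.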